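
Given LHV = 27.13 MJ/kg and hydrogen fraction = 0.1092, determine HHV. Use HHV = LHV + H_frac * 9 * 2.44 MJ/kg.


HHV = LHV + H_frac * 9 * 2.44
= 27.13 + 0.1092 * 9 * 2.44
= 29.5280 MJ/kg

29.5280 MJ/kg


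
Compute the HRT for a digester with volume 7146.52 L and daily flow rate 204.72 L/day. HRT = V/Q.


HRT = V / Q
= 7146.52 / 204.72
= 34.9088 days

34.9088 days


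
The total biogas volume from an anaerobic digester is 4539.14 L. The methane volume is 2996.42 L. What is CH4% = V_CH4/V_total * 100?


CH4% = V_CH4 / V_total * 100
= 2996.42 / 4539.14 * 100
= 66.0129%

66.0129%


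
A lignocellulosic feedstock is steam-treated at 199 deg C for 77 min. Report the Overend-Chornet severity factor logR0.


logR0 = log10(t * exp((T - 100) / 14.75))
= log10(77 * exp((199 - 100) / 14.75))
= 4.8014

4.8014


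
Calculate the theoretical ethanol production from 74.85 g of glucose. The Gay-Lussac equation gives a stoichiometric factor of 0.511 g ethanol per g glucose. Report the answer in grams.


Theoretical ethanol yield: m_EtOH = 0.511 * m_glucose
m_EtOH = 0.511 * 74.85 = 38.2483 g

38.2483 g


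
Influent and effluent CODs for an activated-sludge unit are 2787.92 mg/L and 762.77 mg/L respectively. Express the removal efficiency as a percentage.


eta = (COD_in - COD_out) / COD_in * 100
= (2787.92 - 762.77) / 2787.92 * 100
= 72.6402%

72.6402%


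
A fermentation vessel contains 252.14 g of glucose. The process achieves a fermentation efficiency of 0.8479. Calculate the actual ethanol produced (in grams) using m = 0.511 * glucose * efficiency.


Actual ethanol: m = 0.511 * 252.14 * 0.8479
m = 109.2464 g

109.2464 g


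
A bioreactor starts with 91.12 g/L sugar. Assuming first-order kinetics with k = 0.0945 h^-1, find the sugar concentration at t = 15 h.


S = S0 * exp(-k * t)
S = 91.12 * exp(-0.0945 * 15)
S = 22.0801 g/L

22.0801 g/L


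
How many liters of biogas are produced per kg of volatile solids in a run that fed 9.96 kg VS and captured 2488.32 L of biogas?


Y = V / VS
= 2488.32 / 9.96
= 249.8313 L/kg VS

249.8313 L/kg VS


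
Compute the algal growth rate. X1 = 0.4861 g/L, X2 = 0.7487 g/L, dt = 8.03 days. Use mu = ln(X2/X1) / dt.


mu = ln(X2/X1) / dt
= ln(0.7487/0.4861) / 8.03
= 0.0538 per day

0.0538 per day


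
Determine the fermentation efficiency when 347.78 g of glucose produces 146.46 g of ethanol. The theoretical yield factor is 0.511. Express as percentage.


Fermentation efficiency = (actual / (0.511 * glucose)) * 100
= (146.46 / (0.511 * 347.78)) * 100
= 82.4126%

82.4126%


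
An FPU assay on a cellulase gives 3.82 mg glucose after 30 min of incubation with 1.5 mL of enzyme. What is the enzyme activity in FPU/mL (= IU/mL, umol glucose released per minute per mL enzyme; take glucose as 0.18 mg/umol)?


Activity = glucose_mg / (0.18 mg/umol * V_mL * t_min)
= 3.82 / (0.18 * 1.5 * 30)
= 0.4716 FPU/mL

0.4716 FPU/mL


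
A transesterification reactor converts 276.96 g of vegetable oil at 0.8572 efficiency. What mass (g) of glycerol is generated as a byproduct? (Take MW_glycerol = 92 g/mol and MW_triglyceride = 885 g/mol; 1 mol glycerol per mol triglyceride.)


glycerol = oil * conv * (92/885)
= 276.96 * 0.8572 * 92 / 885
= 24.6799 g

24.6799 g


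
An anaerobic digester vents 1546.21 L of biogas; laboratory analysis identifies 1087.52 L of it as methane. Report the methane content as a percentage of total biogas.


CH4% = V_CH4 / V_total * 100
= 1087.52 / 1546.21 * 100
= 70.3346%

70.3346%


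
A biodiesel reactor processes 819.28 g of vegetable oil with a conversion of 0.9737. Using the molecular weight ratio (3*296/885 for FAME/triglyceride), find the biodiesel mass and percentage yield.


m_FAME = oil * conv * (3 * 296 / 885) = oil * conv * (888/885)
= 819.28 * 0.9737 * 888 / 885
= 800.4371 g
Y = m_FAME / oil * 100 = conv * (888/885) * 100
= 0.9737 * 888 / 885 * 100
= 97.70%

800.4371 g FAME; Y = 97.70%


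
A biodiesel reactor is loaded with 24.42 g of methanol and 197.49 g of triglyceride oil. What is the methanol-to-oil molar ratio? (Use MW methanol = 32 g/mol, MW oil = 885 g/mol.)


Molar ratio = n_MeOH / n_oil = (MeOH/32) / (oil/885) = (MeOH * 885) / (32 * oil)
= (24.42 * 885) / (32 * 197.49)
= 3.4197

3.4197


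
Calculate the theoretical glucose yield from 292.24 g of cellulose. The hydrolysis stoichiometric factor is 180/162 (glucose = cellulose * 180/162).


glucose = cellulose * 180/162
= 292.24 * 180/162
= 324.7111 g

324.7111 g


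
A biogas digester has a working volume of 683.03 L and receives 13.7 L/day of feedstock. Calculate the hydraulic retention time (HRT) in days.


HRT = V / Q
= 683.03 / 13.7
= 49.8562 days

49.8562 days


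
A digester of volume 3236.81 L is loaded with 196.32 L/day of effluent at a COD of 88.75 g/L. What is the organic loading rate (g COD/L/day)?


OLR = Q * S / V
= 196.32 * 88.75 / 3236.81
= 5.3829 g/L/day

5.3829 g/L/day


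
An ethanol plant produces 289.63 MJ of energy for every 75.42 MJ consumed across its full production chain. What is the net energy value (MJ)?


NEV = E_out - E_in
= 289.63 - 75.42
= 214.2100 MJ

214.2100 MJ


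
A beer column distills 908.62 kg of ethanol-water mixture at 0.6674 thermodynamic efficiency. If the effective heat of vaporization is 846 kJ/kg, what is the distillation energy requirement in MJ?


E = m * 846 / (eta * 1000)
= 908.62 * 846 / (0.6674 * 1000)
= 1151.7718 MJ

1151.7718 MJ


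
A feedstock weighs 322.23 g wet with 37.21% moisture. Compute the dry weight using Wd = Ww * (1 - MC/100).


Wd = Ww * (1 - MC/100)
= 322.23 * (1 - 37.21/100)
= 202.3282 g

202.3282 g


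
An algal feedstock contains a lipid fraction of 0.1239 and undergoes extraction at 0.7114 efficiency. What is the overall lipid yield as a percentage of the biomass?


Y = lipid_content * extraction_eff * 100
= 0.1239 * 0.7114 * 100
= 8.8142%

8.8142%


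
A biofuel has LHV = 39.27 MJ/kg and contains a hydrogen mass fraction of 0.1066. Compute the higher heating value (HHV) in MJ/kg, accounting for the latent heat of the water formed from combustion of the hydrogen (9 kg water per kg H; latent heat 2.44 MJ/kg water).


HHV = LHV + H_frac * 9 * 2.44
= 39.27 + 0.1066 * 9 * 2.44
= 41.6109 MJ/kg

41.6109 MJ/kg


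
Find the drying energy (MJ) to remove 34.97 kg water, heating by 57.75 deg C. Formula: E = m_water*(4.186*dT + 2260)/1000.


E = m_water * (4.186 * dT + 2260) / 1000
= 34.97 * (4.186 * 57.75 + 2260) / 1000
= 87.4859 MJ

87.4859 MJ


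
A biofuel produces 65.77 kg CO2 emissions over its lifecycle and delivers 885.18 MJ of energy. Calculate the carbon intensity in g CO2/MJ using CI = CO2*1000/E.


CI = CO2 * 1000 / E
= 65.77 * 1000 / 885.18
= 74.3013 g CO2/MJ

74.3013 g CO2/MJ


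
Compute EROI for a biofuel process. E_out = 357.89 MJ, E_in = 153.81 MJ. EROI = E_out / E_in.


EROI = E_out / E_in
= 357.89 / 153.81
= 2.3268

2.3268


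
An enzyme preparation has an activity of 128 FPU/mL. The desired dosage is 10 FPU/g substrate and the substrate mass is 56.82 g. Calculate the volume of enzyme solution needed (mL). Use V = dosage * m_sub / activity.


V = dosage * m_sub / activity
V = 10 * 56.82 / 128
V = 4.4391 mL

4.4391 mL


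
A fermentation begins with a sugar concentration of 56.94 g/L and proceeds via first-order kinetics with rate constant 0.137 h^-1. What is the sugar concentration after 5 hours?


S = S0 * exp(-k * t)
S = 56.94 * exp(-0.137 * 5)
S = 28.7029 g/L

28.7029 g/L


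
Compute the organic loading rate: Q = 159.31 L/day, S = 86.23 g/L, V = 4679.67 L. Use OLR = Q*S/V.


OLR = Q * S / V
= 159.31 * 86.23 / 4679.67
= 2.9355 g/L/day

2.9355 g/L/day


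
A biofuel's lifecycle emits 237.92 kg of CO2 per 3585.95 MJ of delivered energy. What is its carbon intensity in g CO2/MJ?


CI = CO2 * 1000 / E
= 237.92 * 1000 / 3585.95
= 66.3478 g CO2/MJ

66.3478 g CO2/MJ


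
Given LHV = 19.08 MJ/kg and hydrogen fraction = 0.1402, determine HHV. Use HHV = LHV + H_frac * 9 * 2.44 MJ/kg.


HHV = LHV + H_frac * 9 * 2.44
= 19.08 + 0.1402 * 9 * 2.44
= 22.1588 MJ/kg

22.1588 MJ/kg


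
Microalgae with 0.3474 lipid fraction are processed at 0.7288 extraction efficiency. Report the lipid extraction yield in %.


Y = lipid_content * extraction_eff * 100
= 0.3474 * 0.7288 * 100
= 25.3185%

25.3185%


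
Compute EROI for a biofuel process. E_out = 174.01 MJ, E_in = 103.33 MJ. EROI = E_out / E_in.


EROI = E_out / E_in
= 174.01 / 103.33
= 1.6840

1.6840


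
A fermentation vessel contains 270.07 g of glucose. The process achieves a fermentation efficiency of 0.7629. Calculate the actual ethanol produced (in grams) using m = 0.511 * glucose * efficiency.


Actual ethanol: m = 0.511 * 270.07 * 0.7629
m = 105.2846 g

105.2846 g


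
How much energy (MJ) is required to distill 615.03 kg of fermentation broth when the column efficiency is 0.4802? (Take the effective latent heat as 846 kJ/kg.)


E = m * 846 / (eta * 1000)
= 615.03 * 846 / (0.4802 * 1000)
= 1083.5389 MJ

1083.5389 MJ


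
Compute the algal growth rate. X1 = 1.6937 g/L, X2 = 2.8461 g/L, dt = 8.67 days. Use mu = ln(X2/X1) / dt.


mu = ln(X2/X1) / dt
= ln(2.8461/1.6937) / 8.67
= 0.0599 per day

0.0599 per day


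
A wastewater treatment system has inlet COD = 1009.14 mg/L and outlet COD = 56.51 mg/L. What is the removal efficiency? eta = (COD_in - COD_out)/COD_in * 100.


eta = (COD_in - COD_out) / COD_in * 100
= (1009.14 - 56.51) / 1009.14 * 100
= 94.4002%

94.4002%


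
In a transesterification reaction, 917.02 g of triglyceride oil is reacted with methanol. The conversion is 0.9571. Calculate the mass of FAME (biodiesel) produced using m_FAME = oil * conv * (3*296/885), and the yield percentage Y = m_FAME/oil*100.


m_FAME = oil * conv * (3 * 296 / 885) = oil * conv * (888/885)
= 917.02 * 0.9571 * 888 / 885
= 880.6550 g
Y = m_FAME / oil * 100 = conv * (888/885) * 100
= 0.9571 * 888 / 885 * 100
= 96.03%

880.6550 g FAME; Y = 96.03%


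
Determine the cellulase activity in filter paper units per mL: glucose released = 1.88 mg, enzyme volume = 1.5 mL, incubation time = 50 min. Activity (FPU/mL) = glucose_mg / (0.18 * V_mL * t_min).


Activity = glucose_mg / (0.18 mg/umol * V_mL * t_min)
= 1.88 / (0.18 * 1.5 * 50)
= 0.1393 FPU/mL

0.1393 FPU/mL


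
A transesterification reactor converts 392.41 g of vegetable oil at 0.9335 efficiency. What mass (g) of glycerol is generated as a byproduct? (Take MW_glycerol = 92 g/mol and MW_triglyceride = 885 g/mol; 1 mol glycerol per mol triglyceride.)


glycerol = oil * conv * (92/885)
= 392.41 * 0.9335 * 92 / 885
= 38.0802 g

38.0802 g


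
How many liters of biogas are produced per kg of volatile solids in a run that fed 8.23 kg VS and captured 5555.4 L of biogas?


Y = V / VS
= 5555.4 / 8.23
= 675.0182 L/kg VS

675.0182 L/kg VS


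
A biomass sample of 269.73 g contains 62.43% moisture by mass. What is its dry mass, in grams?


Wd = Ww * (1 - MC/100)
= 269.73 * (1 - 62.43/100)
= 101.3376 g

101.3376 g


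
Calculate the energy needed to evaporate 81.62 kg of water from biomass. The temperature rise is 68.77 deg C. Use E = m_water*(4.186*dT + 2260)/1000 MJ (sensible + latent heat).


E = m_water * (4.186 * dT + 2260) / 1000
= 81.62 * (4.186 * 68.77 + 2260) / 1000
= 207.9572 MJ

207.9572 MJ


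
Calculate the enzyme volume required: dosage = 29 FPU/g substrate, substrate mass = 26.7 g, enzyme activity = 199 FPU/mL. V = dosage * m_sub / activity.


V = dosage * m_sub / activity
V = 29 * 26.7 / 199
V = 3.8910 mL

3.8910 mL


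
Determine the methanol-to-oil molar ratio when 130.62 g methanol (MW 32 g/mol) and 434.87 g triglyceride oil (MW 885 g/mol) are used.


Molar ratio = n_MeOH / n_oil = (MeOH/32) / (oil/885) = (MeOH * 885) / (32 * oil)
= (130.62 * 885) / (32 * 434.87)
= 8.3070

8.3070


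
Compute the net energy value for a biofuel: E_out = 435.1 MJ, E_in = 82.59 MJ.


NEV = E_out - E_in
= 435.1 - 82.59
= 352.5100 MJ

352.5100 MJ


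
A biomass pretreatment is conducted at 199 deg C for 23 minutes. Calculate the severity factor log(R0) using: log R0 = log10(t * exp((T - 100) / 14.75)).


logR0 = log10(t * exp((T - 100) / 14.75))
= log10(23 * exp((199 - 100) / 14.75))
= 4.2767

4.2767


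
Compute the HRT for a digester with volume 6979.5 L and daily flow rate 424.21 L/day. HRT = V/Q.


HRT = V / Q
= 6979.5 / 424.21
= 16.4529 days

16.4529 days


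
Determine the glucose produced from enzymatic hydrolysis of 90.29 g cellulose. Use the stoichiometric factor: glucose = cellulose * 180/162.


glucose = cellulose * 180/162
= 90.29 * 180/162
= 100.3222 g

100.3222 g


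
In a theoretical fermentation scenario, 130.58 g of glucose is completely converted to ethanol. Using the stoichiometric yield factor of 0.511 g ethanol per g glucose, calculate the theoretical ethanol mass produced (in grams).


Theoretical ethanol yield: m_EtOH = 0.511 * m_glucose
m_EtOH = 0.511 * 130.58 = 66.7264 g

66.7264 g


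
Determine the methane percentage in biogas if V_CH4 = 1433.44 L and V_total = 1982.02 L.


CH4% = V_CH4 / V_total * 100
= 1433.44 / 1982.02 * 100
= 72.3222%

72.3222%


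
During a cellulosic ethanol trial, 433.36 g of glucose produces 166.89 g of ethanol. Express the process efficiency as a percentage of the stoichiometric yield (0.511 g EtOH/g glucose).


Fermentation efficiency = (actual / (0.511 * glucose)) * 100
= (166.89 / (0.511 * 433.36)) * 100
= 75.3634%

75.3634%


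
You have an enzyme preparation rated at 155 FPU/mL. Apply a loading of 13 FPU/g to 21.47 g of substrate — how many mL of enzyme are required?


V = dosage * m_sub / activity
V = 13 * 21.47 / 155
V = 1.8007 mL

1.8007 mL


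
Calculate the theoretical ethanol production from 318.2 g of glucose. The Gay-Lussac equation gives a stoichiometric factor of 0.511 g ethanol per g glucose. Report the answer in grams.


Theoretical ethanol yield: m_EtOH = 0.511 * m_glucose
m_EtOH = 0.511 * 318.2 = 162.6002 g

162.6002 g


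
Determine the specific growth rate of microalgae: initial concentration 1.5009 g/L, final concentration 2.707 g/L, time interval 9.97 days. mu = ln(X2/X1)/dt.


mu = ln(X2/X1) / dt
= ln(2.707/1.5009) / 9.97
= 0.0592 per day

0.0592 per day


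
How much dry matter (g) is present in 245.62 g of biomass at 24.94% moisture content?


Wd = Ww * (1 - MC/100)
= 245.62 * (1 - 24.94/100)
= 184.3624 g

184.3624 g


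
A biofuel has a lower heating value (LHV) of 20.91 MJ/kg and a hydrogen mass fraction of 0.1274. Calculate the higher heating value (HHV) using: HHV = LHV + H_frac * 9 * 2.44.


HHV = LHV + H_frac * 9 * 2.44
= 20.91 + 0.1274 * 9 * 2.44
= 23.7077 MJ/kg

23.7077 MJ/kg


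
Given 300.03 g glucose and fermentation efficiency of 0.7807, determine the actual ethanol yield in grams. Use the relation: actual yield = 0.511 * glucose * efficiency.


Actual ethanol: m = 0.511 * 300.03 * 0.7807
m = 119.6933 g

119.6933 g


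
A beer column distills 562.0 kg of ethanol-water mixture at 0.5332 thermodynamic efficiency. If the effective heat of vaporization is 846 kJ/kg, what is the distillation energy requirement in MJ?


E = m * 846 / (eta * 1000)
= 562.0 * 846 / (0.5332 * 1000)
= 891.6954 MJ

891.6954 MJ


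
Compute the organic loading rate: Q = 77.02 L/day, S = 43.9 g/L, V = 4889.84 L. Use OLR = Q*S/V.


OLR = Q * S / V
= 77.02 * 43.9 / 4889.84
= 0.6915 g/L/day

0.6915 g/L/day


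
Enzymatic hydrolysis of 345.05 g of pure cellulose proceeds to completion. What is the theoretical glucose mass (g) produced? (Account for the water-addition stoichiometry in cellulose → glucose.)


glucose = cellulose * 180/162
= 345.05 * 180/162
= 383.3889 g

383.3889 g


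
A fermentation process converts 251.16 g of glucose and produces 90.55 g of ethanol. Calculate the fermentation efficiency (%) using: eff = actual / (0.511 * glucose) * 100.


Fermentation efficiency = (actual / (0.511 * glucose)) * 100
= (90.55 / (0.511 * 251.16)) * 100
= 70.5533%

70.5533%


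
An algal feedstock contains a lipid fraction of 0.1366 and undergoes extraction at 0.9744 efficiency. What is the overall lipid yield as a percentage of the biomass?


Y = lipid_content * extraction_eff * 100
= 0.1366 * 0.9744 * 100
= 13.3103%

13.3103%


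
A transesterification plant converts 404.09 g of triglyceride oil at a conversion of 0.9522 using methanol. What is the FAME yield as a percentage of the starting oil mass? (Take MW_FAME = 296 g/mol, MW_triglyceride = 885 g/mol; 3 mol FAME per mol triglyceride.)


m_FAME = oil * conv * (3 * 296 / 885) = oil * conv * (888/885)
= 404.09 * 0.9522 * 888 / 885
= 386.0788 g
Y = m_FAME / oil * 100 = conv * (888/885) * 100
= 0.9522 * 888 / 885 * 100
= 95.54%

95.54%


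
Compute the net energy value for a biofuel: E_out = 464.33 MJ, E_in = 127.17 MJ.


NEV = E_out - E_in
= 464.33 - 127.17
= 337.1600 MJ

337.1600 MJ


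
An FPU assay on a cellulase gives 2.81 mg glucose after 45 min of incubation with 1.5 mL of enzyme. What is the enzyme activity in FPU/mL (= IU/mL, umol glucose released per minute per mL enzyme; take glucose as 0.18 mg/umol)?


Activity = glucose_mg / (0.18 mg/umol * V_mL * t_min)
= 2.81 / (0.18 * 1.5 * 45)
= 0.2313 FPU/mL

0.2313 FPU/mL


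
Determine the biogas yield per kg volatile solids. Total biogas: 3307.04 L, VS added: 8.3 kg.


Y = V / VS
= 3307.04 / 8.3
= 398.4386 L/kg VS

398.4386 L/kg VS


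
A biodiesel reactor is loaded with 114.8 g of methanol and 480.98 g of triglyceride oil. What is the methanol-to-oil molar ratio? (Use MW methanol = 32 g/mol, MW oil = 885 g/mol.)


Molar ratio = n_MeOH / n_oil = (MeOH/32) / (oil/885) = (MeOH * 885) / (32 * oil)
= (114.8 * 885) / (32 * 480.98)
= 6.6010

6.6010


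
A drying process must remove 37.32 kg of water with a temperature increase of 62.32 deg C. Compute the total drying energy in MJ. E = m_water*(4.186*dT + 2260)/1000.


E = m_water * (4.186 * dT + 2260) / 1000
= 37.32 * (4.186 * 62.32 + 2260) / 1000
= 94.0789 MJ

94.0789 MJ


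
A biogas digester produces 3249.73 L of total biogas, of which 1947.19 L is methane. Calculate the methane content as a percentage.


CH4% = V_CH4 / V_total * 100
= 1947.19 / 3249.73 * 100
= 59.9185%

59.9185%


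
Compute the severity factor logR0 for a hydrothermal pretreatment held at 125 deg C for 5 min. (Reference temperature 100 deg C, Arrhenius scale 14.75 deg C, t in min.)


logR0 = log10(t * exp((T - 100) / 14.75))
= log10(5 * exp((125 - 100) / 14.75))
= 1.4351

1.4351


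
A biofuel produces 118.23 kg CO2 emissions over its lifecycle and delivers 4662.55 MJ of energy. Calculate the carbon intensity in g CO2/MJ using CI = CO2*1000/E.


CI = CO2 * 1000 / E
= 118.23 * 1000 / 4662.55
= 25.3574 g CO2/MJ

25.3574 g CO2/MJ


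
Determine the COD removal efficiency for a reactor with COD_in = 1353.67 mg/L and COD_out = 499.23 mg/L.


eta = (COD_in - COD_out) / COD_in * 100
= (1353.67 - 499.23) / 1353.67 * 100
= 63.1203%

63.1203%


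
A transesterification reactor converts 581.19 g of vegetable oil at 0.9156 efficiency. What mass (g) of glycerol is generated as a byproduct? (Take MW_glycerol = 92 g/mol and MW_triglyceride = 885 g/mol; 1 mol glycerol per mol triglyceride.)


glycerol = oil * conv * (92/885)
= 581.19 * 0.9156 * 92 / 885
= 55.3183 g

55.3183 g


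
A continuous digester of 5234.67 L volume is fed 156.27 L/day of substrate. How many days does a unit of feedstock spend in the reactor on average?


HRT = V / Q
= 5234.67 / 156.27
= 33.4976 days

33.4976 days


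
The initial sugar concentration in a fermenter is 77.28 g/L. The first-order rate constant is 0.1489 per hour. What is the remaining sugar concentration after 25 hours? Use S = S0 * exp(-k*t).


S = S0 * exp(-k * t)
S = 77.28 * exp(-0.1489 * 25)
S = 1.8681 g/L

1.8681 g/L


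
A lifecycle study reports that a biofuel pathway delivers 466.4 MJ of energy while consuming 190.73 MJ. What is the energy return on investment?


EROI = E_out / E_in
= 466.4 / 190.73
= 2.4453

2.4453


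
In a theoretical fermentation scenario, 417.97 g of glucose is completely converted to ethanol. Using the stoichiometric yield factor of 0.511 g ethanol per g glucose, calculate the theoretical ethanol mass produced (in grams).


Theoretical ethanol yield: m_EtOH = 0.511 * m_glucose
m_EtOH = 0.511 * 417.97 = 213.5827 g

213.5827 g


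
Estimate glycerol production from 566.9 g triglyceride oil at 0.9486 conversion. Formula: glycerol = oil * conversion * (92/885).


glycerol = oil * conv * (92/885)
= 566.9 * 0.9486 * 92 / 885
= 55.9029 g

55.9029 g


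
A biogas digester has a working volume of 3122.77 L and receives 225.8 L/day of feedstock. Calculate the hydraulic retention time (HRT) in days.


HRT = V / Q
= 3122.77 / 225.8
= 13.8298 days

13.8298 days


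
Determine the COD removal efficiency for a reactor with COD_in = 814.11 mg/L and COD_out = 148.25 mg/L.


eta = (COD_in - COD_out) / COD_in * 100
= (814.11 - 148.25) / 814.11 * 100
= 81.7899%

81.7899%


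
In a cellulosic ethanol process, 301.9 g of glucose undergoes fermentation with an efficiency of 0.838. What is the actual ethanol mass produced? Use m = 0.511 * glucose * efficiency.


Actual ethanol: m = 0.511 * 301.9 * 0.838
m = 129.2790 g

129.2790 g


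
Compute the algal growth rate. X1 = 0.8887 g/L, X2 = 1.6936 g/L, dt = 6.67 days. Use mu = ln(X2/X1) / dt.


mu = ln(X2/X1) / dt
= ln(1.6936/0.8887) / 6.67
= 0.0967 per day

0.0967 per day


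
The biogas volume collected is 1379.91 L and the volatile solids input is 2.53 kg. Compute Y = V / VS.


Y = V / VS
= 1379.91 / 2.53
= 545.4190 L/kg VS

545.4190 L/kg VS


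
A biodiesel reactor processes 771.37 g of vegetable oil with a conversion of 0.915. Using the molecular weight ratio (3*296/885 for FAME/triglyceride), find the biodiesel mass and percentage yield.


m_FAME = oil * conv * (3 * 296 / 885) = oil * conv * (888/885)
= 771.37 * 0.915 * 888 / 885
= 708.1961 g
Y = m_FAME / oil * 100 = conv * (888/885) * 100
= 0.915 * 888 / 885 * 100
= 91.81%

708.1961 g FAME; Y = 91.81%


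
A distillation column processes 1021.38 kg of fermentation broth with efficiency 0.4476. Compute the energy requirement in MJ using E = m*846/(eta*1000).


E = m * 846 / (eta * 1000)
= 1021.38 * 846 / (0.4476 * 1000)
= 1930.4903 MJ

1930.4903 MJ


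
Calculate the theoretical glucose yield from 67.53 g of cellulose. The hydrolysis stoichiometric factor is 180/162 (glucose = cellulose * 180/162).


glucose = cellulose * 180/162
= 67.53 * 180/162
= 75.0333 g

75.0333 g


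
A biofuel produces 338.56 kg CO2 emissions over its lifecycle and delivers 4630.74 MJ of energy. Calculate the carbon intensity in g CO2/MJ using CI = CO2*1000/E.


CI = CO2 * 1000 / E
= 338.56 * 1000 / 4630.74
= 73.1114 g CO2/MJ

73.1114 g CO2/MJ


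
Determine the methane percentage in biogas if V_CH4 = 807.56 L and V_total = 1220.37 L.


CH4% = V_CH4 / V_total * 100
= 807.56 / 1220.37 * 100
= 66.1734%

66.1734%


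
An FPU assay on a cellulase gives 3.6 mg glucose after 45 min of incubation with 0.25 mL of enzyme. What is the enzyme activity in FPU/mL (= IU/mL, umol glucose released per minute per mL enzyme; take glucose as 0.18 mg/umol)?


Activity = glucose_mg / (0.18 mg/umol * V_mL * t_min)
= 3.6 / (0.18 * 0.25 * 45)
= 1.7778 FPU/mL

1.7778 FPU/mL


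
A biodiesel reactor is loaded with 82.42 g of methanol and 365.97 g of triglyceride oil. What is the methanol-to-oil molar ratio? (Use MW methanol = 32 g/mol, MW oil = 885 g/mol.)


Molar ratio = n_MeOH / n_oil = (MeOH/32) / (oil/885) = (MeOH * 885) / (32 * oil)
= (82.42 * 885) / (32 * 365.97)
= 6.2285

6.2285


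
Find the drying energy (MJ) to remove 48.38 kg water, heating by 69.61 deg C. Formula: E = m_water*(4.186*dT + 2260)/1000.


E = m_water * (4.186 * dT + 2260) / 1000
= 48.38 * (4.186 * 69.61 + 2260) / 1000
= 123.4361 MJ

123.4361 MJ


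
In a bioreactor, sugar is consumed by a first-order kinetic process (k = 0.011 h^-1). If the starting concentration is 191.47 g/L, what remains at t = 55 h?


S = S0 * exp(-k * t)
S = 191.47 * exp(-0.011 * 55)
S = 104.5569 g/L

104.5569 g/L


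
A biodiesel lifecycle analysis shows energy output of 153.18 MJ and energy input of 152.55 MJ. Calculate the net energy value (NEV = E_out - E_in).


NEV = E_out - E_in
= 153.18 - 152.55
= 0.6300 MJ

0.6300 MJ


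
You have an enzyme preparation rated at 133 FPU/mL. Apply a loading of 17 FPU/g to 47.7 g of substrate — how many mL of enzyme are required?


V = dosage * m_sub / activity
V = 17 * 47.7 / 133
V = 6.0970 mL

6.0970 mL


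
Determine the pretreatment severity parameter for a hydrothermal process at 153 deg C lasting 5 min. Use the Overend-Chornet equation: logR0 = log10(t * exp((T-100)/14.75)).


logR0 = log10(t * exp((T - 100) / 14.75))
= log10(5 * exp((153 - 100) / 14.75))
= 2.2595

2.2595


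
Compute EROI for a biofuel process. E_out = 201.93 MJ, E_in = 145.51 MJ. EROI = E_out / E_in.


EROI = E_out / E_in
= 201.93 / 145.51
= 1.3877

1.3877


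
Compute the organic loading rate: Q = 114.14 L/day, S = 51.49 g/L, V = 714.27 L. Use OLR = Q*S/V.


OLR = Q * S / V
= 114.14 * 51.49 / 714.27
= 8.2281 g/L/day

8.2281 g/L/day


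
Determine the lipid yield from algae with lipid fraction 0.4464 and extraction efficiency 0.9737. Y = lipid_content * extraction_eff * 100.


Y = lipid_content * extraction_eff * 100
= 0.4464 * 0.9737 * 100
= 43.4660%

43.4660%


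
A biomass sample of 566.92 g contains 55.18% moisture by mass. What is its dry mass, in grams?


Wd = Ww * (1 - MC/100)
= 566.92 * (1 - 55.18/100)
= 254.0935 g

254.0935 g


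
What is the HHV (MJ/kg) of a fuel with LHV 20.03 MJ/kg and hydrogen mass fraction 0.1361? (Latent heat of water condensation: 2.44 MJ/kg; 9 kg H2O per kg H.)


HHV = LHV + H_frac * 9 * 2.44
= 20.03 + 0.1361 * 9 * 2.44
= 23.0188 MJ/kg

23.0188 MJ/kg


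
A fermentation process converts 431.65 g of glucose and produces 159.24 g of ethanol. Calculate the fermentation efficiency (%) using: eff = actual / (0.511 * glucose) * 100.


Fermentation efficiency = (actual / (0.511 * glucose)) * 100
= (159.24 / (0.511 * 431.65)) * 100
= 72.1937%

72.1937%


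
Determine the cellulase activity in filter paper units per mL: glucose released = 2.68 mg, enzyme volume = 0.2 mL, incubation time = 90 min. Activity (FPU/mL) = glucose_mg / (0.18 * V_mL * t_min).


Activity = glucose_mg / (0.18 mg/umol * V_mL * t_min)
= 2.68 / (0.18 * 0.2 * 90)
= 0.8272 FPU/mL

0.8272 FPU/mL


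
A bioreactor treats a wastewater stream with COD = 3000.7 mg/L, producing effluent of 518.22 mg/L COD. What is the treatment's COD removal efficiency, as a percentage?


eta = (COD_in - COD_out) / COD_in * 100
= (3000.7 - 518.22) / 3000.7 * 100
= 82.7300%

82.7300%


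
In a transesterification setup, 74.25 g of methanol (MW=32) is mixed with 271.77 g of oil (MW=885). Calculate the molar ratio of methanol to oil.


Molar ratio = n_MeOH / n_oil = (MeOH/32) / (oil/885) = (MeOH * 885) / (32 * oil)
= (74.25 * 885) / (32 * 271.77)
= 7.5559

7.5559


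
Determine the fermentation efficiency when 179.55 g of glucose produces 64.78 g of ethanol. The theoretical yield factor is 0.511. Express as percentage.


Fermentation efficiency = (actual / (0.511 * glucose)) * 100
= (64.78 / (0.511 * 179.55)) * 100
= 70.6049%

70.6049%


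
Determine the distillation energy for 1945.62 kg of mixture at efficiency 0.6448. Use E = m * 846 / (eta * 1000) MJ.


E = m * 846 / (eta * 1000)
= 1945.62 * 846 / (0.6448 * 1000)
= 2552.7210 MJ

2552.7210 MJ


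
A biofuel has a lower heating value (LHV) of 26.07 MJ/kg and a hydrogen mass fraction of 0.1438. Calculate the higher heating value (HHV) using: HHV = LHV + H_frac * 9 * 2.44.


HHV = LHV + H_frac * 9 * 2.44
= 26.07 + 0.1438 * 9 * 2.44
= 29.2278 MJ/kg

29.2278 MJ/kg


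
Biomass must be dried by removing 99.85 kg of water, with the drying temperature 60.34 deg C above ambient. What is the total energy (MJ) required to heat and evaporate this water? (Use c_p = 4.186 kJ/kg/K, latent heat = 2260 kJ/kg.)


E = m_water * (4.186 * dT + 2260) / 1000
= 99.85 * (4.186 * 60.34 + 2260) / 1000
= 250.8814 MJ

250.8814 MJ


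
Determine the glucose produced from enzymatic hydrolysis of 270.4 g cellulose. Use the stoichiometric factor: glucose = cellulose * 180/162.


glucose = cellulose * 180/162
= 270.4 * 180/162
= 300.4444 g

300.4444 g


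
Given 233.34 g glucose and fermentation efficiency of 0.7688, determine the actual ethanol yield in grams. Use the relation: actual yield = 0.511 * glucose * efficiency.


Actual ethanol: m = 0.511 * 233.34 * 0.7688
m = 91.6692 g

91.6692 g


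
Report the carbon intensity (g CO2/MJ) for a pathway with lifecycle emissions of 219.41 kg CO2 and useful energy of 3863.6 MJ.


CI = CO2 * 1000 / E
= 219.41 * 1000 / 3863.6
= 56.7890 g CO2/MJ

56.7890 g CO2/MJ


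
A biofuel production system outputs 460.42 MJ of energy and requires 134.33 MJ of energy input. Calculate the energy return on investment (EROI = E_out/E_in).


EROI = E_out / E_in
= 460.42 / 134.33
= 3.4275

3.4275


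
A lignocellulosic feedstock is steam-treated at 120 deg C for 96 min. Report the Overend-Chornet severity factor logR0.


logR0 = log10(t * exp((T - 100) / 14.75))
= log10(96 * exp((120 - 100) / 14.75))
= 2.5711

2.5711


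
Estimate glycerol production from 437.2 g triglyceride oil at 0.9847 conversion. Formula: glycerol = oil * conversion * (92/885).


glycerol = oil * conv * (92/885)
= 437.2 * 0.9847 * 92 / 885
= 44.7537 g

44.7537 g


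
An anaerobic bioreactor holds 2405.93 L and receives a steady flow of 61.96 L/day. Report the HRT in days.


HRT = V / Q
= 2405.93 / 61.96
= 38.8304 days

38.8304 days


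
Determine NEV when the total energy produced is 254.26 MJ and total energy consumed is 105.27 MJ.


NEV = E_out - E_in
= 254.26 - 105.27
= 148.9900 MJ

148.9900 MJ


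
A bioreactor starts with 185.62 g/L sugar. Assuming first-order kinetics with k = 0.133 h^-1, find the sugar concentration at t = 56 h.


S = S0 * exp(-k * t)
S = 185.62 * exp(-0.133 * 56)
S = 0.1081 g/L

0.1081 g/L


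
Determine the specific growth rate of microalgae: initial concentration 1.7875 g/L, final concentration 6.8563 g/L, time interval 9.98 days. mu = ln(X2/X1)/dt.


mu = ln(X2/X1) / dt
= ln(6.8563/1.7875) / 9.98
= 0.1347 per day

0.1347 per day


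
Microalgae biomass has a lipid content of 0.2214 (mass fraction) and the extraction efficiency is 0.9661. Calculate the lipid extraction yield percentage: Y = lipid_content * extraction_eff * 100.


Y = lipid_content * extraction_eff * 100
= 0.2214 * 0.9661 * 100
= 21.3895%

21.3895%


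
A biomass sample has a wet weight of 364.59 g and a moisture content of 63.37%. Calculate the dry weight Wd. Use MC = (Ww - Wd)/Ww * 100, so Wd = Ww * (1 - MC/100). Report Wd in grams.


Wd = Ww * (1 - MC/100)
= 364.59 * (1 - 63.37/100)
= 133.5493 g

133.5493 g


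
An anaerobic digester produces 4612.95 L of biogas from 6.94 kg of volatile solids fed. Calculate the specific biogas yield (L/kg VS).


Y = V / VS
= 4612.95 / 6.94
= 664.6902 L/kg VS

664.6902 L/kg VS


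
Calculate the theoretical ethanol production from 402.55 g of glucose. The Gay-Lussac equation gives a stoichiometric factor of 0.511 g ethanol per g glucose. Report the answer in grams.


Theoretical ethanol yield: m_EtOH = 0.511 * m_glucose
m_EtOH = 0.511 * 402.55 = 205.7031 g

205.7031 g


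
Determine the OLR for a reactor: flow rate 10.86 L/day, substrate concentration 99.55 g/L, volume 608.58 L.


OLR = Q * S / V
= 10.86 * 99.55 / 608.58
= 1.7765 g/L/day

1.7765 g/L/day


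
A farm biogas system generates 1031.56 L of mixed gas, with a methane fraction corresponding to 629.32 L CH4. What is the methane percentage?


CH4% = V_CH4 / V_total * 100
= 629.32 / 1031.56 * 100
= 61.0066%

61.0066%


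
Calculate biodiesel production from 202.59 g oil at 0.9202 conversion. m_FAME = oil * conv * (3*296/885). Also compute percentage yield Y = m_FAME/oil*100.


m_FAME = oil * conv * (3 * 296 / 885) = oil * conv * (888/885)
= 202.59 * 0.9202 * 888 / 885
= 187.0553 g
Y = m_FAME / oil * 100 = conv * (888/885) * 100
= 0.9202 * 888 / 885 * 100
= 92.33%

187.0553 g FAME; Y = 92.33%


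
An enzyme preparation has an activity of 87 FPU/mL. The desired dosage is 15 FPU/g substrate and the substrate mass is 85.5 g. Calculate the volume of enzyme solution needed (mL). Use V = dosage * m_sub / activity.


V = dosage * m_sub / activity
V = 15 * 85.5 / 87
V = 14.7414 mL

14.7414 mL


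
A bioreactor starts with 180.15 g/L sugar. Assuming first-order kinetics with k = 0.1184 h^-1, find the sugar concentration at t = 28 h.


S = S0 * exp(-k * t)
S = 180.15 * exp(-0.1184 * 28)
S = 6.5443 g/L

6.5443 g/L


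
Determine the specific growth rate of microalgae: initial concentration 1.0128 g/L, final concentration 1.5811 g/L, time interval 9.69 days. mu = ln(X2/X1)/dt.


mu = ln(X2/X1) / dt
= ln(1.5811/1.0128) / 9.69
= 0.0460 per day

0.0460 per day


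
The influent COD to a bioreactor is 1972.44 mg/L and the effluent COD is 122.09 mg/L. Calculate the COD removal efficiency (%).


eta = (COD_in - COD_out) / COD_in * 100
= (1972.44 - 122.09) / 1972.44 * 100
= 93.8102%

93.8102%


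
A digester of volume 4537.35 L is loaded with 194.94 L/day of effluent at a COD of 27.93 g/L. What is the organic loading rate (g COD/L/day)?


OLR = Q * S / V
= 194.94 * 27.93 / 4537.35
= 1.2000 g/L/day

1.2000 g/L/day


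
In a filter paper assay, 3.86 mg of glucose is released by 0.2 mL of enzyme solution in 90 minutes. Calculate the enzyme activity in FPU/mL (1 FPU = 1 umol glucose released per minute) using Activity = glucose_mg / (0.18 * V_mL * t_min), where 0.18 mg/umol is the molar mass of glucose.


Activity = glucose_mg / (0.18 mg/umol * V_mL * t_min)
= 3.86 / (0.18 * 0.2 * 90)
= 1.1914 FPU/mL

1.1914 FPU/mL


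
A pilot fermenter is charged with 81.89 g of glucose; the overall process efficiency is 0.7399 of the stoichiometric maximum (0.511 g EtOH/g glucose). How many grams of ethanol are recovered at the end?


Actual ethanol: m = 0.511 * 81.89 * 0.7399
m = 30.9617 g

30.9617 g


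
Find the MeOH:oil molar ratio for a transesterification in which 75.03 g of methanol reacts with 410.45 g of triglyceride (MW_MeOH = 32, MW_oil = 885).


Molar ratio = n_MeOH / n_oil = (MeOH/32) / (oil/885) = (MeOH * 885) / (32 * oil)
= (75.03 * 885) / (32 * 410.45)
= 5.0555

5.0555


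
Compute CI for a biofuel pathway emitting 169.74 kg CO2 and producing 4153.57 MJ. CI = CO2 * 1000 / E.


CI = CO2 * 1000 / E
= 169.74 * 1000 / 4153.57
= 40.8661 g CO2/MJ

40.8661 g CO2/MJ


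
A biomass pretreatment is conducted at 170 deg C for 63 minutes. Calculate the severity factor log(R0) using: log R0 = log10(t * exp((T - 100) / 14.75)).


logR0 = log10(t * exp((T - 100) / 14.75))
= log10(63 * exp((170 - 100) / 14.75))
= 3.8604

3.8604


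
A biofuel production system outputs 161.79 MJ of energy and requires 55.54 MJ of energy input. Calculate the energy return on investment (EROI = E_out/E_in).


EROI = E_out / E_in
= 161.79 / 55.54
= 2.9130

2.9130


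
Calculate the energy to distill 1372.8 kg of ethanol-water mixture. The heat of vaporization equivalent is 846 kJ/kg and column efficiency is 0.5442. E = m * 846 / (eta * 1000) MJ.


E = m * 846 / (eta * 1000)
= 1372.8 * 846 / (0.5442 * 1000)
= 2134.1213 MJ

2134.1213 MJ


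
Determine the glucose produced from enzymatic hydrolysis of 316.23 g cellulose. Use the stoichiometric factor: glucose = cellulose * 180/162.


glucose = cellulose * 180/162
= 316.23 * 180/162
= 351.3667 g

351.3667 g


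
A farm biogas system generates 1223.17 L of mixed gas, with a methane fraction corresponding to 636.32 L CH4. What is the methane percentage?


CH4% = V_CH4 / V_total * 100
= 636.32 / 1223.17 * 100
= 52.0222%

52.0222%


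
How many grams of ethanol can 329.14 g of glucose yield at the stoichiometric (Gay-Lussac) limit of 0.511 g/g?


Theoretical ethanol yield: m_EtOH = 0.511 * m_glucose
m_EtOH = 0.511 * 329.14 = 168.1905 g

168.1905 g


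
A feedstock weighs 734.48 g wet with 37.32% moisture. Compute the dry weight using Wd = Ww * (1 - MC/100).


Wd = Ww * (1 - MC/100)
= 734.48 * (1 - 37.32/100)
= 460.3721 g

460.3721 g


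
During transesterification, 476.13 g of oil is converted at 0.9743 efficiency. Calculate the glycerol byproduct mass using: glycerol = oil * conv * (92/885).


glycerol = oil * conv * (92/885)
= 476.13 * 0.9743 * 92 / 885
= 48.2240 g

48.2240 g


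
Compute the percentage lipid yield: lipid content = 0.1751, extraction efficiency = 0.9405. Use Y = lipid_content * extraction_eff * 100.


Y = lipid_content * extraction_eff * 100
= 0.1751 * 0.9405 * 100
= 16.4682%

16.4682%


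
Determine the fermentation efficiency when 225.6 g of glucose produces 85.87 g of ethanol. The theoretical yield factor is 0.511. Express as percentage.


Fermentation efficiency = (actual / (0.511 * glucose)) * 100
= (85.87 / (0.511 * 225.6)) * 100
= 74.4872%

74.4872%


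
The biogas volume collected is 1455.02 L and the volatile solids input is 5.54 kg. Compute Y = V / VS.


Y = V / VS
= 1455.02 / 5.54
= 262.6390 L/kg VS

262.6390 L/kg VS


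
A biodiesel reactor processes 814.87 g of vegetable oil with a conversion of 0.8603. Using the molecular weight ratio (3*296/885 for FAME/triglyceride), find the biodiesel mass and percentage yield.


m_FAME = oil * conv * (3 * 296 / 885) = oil * conv * (888/885)
= 814.87 * 0.8603 * 888 / 885
= 703.4090 g
Y = m_FAME / oil * 100 = conv * (888/885) * 100
= 0.8603 * 888 / 885 * 100
= 86.32%

703.4090 g FAME; Y = 86.32%


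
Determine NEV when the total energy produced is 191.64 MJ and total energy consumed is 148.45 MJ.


NEV = E_out - E_in
= 191.64 - 148.45
= 43.1900 MJ

43.1900 MJ


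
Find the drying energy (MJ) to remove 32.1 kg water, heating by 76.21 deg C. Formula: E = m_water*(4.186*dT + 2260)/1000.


E = m_water * (4.186 * dT + 2260) / 1000
= 32.1 * (4.186 * 76.21 + 2260) / 1000
= 82.7864 MJ

82.7864 MJ


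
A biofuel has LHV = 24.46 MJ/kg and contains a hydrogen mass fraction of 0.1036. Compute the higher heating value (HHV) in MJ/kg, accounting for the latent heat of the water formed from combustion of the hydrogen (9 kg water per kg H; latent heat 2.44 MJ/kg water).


HHV = LHV + H_frac * 9 * 2.44
= 24.46 + 0.1036 * 9 * 2.44
= 26.7351 MJ/kg

26.7351 MJ/kg


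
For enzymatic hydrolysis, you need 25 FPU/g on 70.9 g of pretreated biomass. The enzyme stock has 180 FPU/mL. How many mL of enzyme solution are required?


V = dosage * m_sub / activity
V = 25 * 70.9 / 180
V = 9.8472 mL

9.8472 mL


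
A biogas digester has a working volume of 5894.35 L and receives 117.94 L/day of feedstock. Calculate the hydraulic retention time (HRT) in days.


HRT = V / Q
= 5894.35 / 117.94
= 49.9775 days

49.9775 days


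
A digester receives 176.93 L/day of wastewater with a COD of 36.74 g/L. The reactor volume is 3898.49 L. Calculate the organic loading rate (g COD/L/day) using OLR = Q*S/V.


OLR = Q * S / V
= 176.93 * 36.74 / 3898.49
= 1.6674 g/L/day

1.6674 g/L/day


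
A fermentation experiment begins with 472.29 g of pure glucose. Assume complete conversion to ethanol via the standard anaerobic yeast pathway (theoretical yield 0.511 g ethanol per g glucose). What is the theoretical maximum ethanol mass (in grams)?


Theoretical ethanol yield: m_EtOH = 0.511 * m_glucose
m_EtOH = 0.511 * 472.29 = 241.3402 g

241.3402 g
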